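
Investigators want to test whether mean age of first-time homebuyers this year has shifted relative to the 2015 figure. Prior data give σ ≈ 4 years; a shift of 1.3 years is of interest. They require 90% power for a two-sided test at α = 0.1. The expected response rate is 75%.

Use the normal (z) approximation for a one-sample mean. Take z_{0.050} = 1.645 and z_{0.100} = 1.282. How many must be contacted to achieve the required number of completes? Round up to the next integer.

n = 109

n = (z_{α/2} + z_β)² · σ² / δ²
  = (1.645 + 1.282)² · 4² / 1.3²
  = 8.5673 · 16 / 1.69
  = 81.11
Adjust for 75% response: 81.11 / 0.75 = 108.15.
Round up → n = 109.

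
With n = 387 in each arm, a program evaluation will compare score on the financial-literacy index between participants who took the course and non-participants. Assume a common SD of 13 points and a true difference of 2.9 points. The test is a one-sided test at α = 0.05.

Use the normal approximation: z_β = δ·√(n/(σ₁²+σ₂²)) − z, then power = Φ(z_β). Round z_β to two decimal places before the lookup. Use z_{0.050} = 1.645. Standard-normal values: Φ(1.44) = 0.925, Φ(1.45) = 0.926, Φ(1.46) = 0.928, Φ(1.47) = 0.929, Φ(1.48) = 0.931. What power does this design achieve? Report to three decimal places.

Power ≈ 0.928

z_β = δ·√(n/(σ₁²+σ₂²)) − z_α
    = 2.9 · √(387/338) − 1.645
    = 2.9 · 1.07003 − 1.645
    = 3.1031 − 1.645 = 1.4581 → 1.46
Power = Φ(1.46) = 0.928.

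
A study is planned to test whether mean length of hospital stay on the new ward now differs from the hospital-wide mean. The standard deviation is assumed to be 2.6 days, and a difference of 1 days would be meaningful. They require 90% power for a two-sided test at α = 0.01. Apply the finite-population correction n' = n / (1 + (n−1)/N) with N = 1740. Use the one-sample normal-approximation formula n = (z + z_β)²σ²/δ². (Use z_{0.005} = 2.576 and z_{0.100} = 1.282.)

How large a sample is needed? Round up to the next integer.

n = (z_{α/2} + z_β)² · σ² / δ²
  = (2.576 + 1.282)² · 2.6² / 1²
  = 14.8842 · 6.76 / 1
  = 100.62
Finite-population correction (N = 1740): 100.62 / (1 + (100.62 − 1)/1740) = 95.17.
Round up → n = 96.

n = 96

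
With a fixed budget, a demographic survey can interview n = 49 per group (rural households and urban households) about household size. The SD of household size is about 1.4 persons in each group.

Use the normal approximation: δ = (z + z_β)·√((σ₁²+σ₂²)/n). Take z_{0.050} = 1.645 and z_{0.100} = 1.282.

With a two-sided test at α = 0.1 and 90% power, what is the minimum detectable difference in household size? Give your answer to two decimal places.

Minimum detectable difference ≈ 0.83 persons

δ = (z_{α/2} + z_β) · √((σ₁²+σ₂²)/n)
  = (1.645 + 1.282) · √(3.92/49)
  = 2.927 · √0.08
  = 2.927 · 0.2828
  = 0.8279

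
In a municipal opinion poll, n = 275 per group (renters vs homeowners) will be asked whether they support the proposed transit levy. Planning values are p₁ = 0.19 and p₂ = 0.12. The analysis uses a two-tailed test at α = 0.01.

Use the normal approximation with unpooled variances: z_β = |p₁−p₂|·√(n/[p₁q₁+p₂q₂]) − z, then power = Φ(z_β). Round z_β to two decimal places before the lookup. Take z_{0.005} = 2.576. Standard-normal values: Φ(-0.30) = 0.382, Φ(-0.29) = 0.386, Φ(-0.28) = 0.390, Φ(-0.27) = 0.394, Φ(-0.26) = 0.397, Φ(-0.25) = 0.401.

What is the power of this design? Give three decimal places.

z_β = |p₁−p₂|·√(n/[p₁q₁+p₂q₂]) − z_{α/2}
    = 0.07 · √(275/0.2595) − 2.576
    = 0.07 · 32.5535 − 2.576
    = 2.2787 − 2.576 = -0.2973 → -0.30
Power = Φ(-0.30) = 0.382.

Power ≈ 0.382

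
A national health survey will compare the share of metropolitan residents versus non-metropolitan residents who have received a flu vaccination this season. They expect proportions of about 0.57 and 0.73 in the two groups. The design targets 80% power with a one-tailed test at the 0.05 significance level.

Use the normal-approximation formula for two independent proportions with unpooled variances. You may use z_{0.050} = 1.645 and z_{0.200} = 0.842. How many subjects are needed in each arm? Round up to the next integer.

n = (z_α + z_β)² · [p₁(1−p₁) + p₂(1−p₂)] / (p₁ − p₂)²
  = (1.645 + 0.842)² · (0.57·0.43 + 0.73·0.27) / (-0.16)²
  = (2.487)² · (0.2451 + 0.1971) / 0.0256
  = 6.1852 · 0.4422 / 0.0256
  = 106.84
Round up → n = 107 per group.

n = 107 per group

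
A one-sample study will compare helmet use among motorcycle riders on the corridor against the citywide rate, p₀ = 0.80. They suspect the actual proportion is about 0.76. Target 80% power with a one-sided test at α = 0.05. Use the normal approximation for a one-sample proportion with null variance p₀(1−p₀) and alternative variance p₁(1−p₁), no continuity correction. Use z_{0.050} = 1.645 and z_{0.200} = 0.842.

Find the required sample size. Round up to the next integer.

n = [z_α·√(p₀q₀) + z_β·√(p₁q₁)]² / (p₁ − p₀)²
  = [1.645·√(0.80·0.20) + 0.842·√(0.76·0.24)]² / (-0.04)²
  = [1.645·0.4000 + 0.842·0.4271]² / 0.0016
  = [1.0176]² / 0.0016
  = 647.20
Round up → n = 648.

n = 648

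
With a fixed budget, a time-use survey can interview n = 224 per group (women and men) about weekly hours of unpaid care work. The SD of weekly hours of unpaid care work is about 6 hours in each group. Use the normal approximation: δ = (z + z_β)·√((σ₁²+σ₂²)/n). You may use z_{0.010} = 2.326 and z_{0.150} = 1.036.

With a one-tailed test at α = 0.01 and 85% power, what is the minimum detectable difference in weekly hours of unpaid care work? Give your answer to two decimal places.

Minimum detectable difference ≈ 1.91 hours

δ = (z_α + z_β) · √((σ₁²+σ₂²)/n)
  = (2.326 + 1.036) · √(72/224)
  = 3.362 · √0.32143
  = 3.362 · 0.5669
  = 1.9061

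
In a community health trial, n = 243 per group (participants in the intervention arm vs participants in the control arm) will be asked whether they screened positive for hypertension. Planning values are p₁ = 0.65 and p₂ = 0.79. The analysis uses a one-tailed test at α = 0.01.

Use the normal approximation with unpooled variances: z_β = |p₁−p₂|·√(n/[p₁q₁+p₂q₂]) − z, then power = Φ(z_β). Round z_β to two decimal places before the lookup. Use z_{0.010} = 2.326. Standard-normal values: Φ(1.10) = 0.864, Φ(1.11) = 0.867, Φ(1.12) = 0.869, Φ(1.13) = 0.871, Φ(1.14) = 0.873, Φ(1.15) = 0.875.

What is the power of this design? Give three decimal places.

Power ≈ 0.875

z_β = |p₁−p₂|·√(n/[p₁q₁+p₂q₂]) − z_α
    = 0.14 · √(243/0.3934) − 2.326
    = 0.14 · 24.8534 − 2.326
    = 3.4795 − 2.326 = 1.1535 → 1.15
Power = Φ(1.15) = 0.875.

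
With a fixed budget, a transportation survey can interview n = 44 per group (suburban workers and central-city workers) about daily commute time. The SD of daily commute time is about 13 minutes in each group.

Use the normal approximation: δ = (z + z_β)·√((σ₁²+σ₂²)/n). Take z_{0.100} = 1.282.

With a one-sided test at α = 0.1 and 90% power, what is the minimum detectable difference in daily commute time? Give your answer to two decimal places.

δ = (z_α + z_β) · √((σ₁²+σ₂²)/n)
  = (1.282 + 1.282) · √(338/44)
  = 2.564 · √7.6818
  = 2.564 · 2.7716
  = 7.1064

Minimum detectable difference ≈ 7.11 minutes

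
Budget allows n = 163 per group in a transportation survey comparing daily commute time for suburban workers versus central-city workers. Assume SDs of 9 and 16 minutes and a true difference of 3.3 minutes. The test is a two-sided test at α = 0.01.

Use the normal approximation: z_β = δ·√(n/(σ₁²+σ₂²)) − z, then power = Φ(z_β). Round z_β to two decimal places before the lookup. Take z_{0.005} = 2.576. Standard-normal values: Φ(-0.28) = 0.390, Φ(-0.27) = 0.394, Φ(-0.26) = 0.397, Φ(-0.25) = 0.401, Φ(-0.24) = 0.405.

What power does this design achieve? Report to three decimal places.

Power ≈ 0.390

z_β = δ·√(n/(σ₁²+σ₂²)) − z_{α/2}
    = 3.3 · √(163/337) − 2.576
    = 3.3 · 0.69547 − 2.576
    = 2.2951 − 2.576 = -0.2809 → -0.28
Power = Φ(-0.28) = 0.390.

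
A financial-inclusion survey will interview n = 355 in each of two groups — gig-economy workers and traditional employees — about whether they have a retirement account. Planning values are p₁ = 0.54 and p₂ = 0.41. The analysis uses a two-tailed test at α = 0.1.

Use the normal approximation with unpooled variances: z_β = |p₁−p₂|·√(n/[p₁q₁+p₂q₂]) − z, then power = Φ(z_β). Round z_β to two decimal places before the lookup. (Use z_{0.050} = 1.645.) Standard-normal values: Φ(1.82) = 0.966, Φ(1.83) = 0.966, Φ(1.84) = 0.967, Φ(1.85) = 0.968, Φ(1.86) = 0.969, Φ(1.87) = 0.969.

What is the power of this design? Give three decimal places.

z_β = |p₁−p₂|·√(n/[p₁q₁+p₂q₂]) − z_{α/2}
    = 0.13 · √(355/0.4903) − 1.645
    = 0.13 · 26.9081 − 1.645
    = 3.4981 − 1.645 = 1.8531 → 1.85
Power = Φ(1.85) = 0.968.

Power ≈ 0.968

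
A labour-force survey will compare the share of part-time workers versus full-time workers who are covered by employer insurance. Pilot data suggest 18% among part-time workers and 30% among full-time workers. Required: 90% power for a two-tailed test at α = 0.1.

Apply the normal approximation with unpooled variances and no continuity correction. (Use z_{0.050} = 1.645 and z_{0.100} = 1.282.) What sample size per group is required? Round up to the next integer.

n = (z_{α/2} + z_β)² · [p₁(1−p₁) + p₂(1−p₂)] / (p₁ − p₂)²
  = (1.645 + 1.282)² · (0.18·0.82 + 0.30·0.70) / (-0.12)²
  = (2.927)² · (0.1476 + 0.2100) / 0.0144
  = 8.5673 · 0.3576 / 0.0144
  = 212.76
Round up → n = 213 per group.

n = 213 per group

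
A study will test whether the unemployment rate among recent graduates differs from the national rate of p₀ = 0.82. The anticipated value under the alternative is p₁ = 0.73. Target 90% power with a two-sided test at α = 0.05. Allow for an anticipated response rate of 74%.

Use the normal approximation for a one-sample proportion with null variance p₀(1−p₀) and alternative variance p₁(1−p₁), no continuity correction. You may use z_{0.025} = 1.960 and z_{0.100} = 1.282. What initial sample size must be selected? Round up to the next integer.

n = [z_{α/2}·√(p₀q₀) + z_β·√(p₁q₁)]² / (p₁ − p₀)²
  = [1.960·√(0.82·0.18) + 1.282·√(0.73·0.27)]² / (-0.09)²
  = [1.960·0.3842 + 1.282·0.4440]² / 0.0081
  = [1.3222]² / 0.0081
  = 215.82
Adjust for 74% response: 215.82 / 0.74 = 291.64.
Round up → n = 292.

n = 292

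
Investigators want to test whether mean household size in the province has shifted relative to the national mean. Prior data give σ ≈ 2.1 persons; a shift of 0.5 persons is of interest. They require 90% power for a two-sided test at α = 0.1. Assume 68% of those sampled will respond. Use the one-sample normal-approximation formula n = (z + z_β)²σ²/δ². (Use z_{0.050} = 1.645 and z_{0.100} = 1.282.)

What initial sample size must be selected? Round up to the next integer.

n = (z_{α/2} + z_β)² · σ² / δ²
  = (1.645 + 1.282)² · 2.1² / 0.5²
  = 8.5673 · 4.41 / 0.25
  = 151.13
Adjust for 68% response: 151.13 / 0.68 = 222.25.
Round up → n = 223.

n = 223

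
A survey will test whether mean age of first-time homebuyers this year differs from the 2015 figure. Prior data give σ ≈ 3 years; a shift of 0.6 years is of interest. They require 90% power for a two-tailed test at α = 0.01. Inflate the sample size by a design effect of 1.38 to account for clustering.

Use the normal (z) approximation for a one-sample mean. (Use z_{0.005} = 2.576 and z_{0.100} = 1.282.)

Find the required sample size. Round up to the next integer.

n = 514

n = (z_{α/2} + z_β)² · σ² / δ²
  = (2.576 + 1.282)² · 3² / 0.6²
  = 14.8842 · 9 / 0.36
  = 372.10
Design effect: 1.38 × 372.10 = 513.50.
Round up → n = 514.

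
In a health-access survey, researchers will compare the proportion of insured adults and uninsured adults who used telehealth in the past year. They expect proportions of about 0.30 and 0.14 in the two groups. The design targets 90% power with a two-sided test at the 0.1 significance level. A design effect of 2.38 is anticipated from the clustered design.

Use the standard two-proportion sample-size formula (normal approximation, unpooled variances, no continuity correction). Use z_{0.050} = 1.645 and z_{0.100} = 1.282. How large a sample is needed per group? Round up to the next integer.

n = (z_{α/2} + z_β)² · [p₁(1−p₁) + p₂(1−p₂)] / (p₁ − p₂)²
  = (1.645 + 1.282)² · (0.30·0.70 + 0.14·0.86) / (0.16)²
  = (2.927)² · (0.2100 + 0.1204) / 0.0256
  = 8.5673 · 0.3304 / 0.0256
  = 110.57
Design effect: 2.38 × 110.57 = 263.16.
Round up → n = 264 per group.

n = 264 per group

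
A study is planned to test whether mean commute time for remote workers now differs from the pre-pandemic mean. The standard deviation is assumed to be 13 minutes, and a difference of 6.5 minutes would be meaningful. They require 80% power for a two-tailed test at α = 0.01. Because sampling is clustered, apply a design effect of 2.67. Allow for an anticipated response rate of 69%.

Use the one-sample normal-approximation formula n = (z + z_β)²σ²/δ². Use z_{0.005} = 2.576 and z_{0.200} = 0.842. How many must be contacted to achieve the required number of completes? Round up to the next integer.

n = (z_{α/2} + z_β)² · σ² / δ²
  = (2.576 + 0.842)² · 13² / 6.5²
  = 11.6827 · 169 / 42.25
  = 46.73
Design effect: 2.67 × 46.73 = 124.77.
Adjust for 69% response: 124.77 / 0.69 = 180.83.
Round up → n = 181.

n = 181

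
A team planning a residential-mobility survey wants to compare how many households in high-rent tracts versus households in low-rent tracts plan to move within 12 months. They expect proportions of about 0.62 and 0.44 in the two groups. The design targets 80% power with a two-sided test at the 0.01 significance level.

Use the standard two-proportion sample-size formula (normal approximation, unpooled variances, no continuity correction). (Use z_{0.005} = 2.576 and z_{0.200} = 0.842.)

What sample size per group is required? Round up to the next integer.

n = 174 per group

n = (z_{α/2} + z_β)² · [p₁(1−p₁) + p₂(1−p₂)] / (p₁ − p₂)²
  = (2.576 + 0.842)² · (0.62·0.38 + 0.44·0.56) / (0.18)²
  = (3.418)² · (0.2356 + 0.2464) / 0.0324
  = 11.6827 · 0.4820 / 0.0324
  = 173.80
Round up → n = 174 per group.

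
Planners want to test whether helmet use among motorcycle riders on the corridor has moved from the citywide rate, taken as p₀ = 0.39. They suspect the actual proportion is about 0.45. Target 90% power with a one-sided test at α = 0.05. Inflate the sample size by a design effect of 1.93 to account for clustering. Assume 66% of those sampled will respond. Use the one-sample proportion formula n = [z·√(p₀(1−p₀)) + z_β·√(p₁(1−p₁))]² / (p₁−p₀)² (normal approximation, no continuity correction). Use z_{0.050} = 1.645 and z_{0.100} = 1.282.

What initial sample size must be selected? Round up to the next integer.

n = 1685

n = [z_α·√(p₀q₀) + z_β·√(p₁q₁)]² / (p₁ − p₀)²
  = [1.645·√(0.39·0.61) + 1.282·√(0.45·0.55)]² / (0.06)²
  = [1.645·0.4877 + 1.282·0.4975]² / 0.0036
  = [1.4401]² / 0.0036
  = 576.11
Design effect: 1.93 × 576.11 = 1111.89.
Adjust for 66% response: 1111.89 / 0.66 = 1684.68.
Round up → n = 1685.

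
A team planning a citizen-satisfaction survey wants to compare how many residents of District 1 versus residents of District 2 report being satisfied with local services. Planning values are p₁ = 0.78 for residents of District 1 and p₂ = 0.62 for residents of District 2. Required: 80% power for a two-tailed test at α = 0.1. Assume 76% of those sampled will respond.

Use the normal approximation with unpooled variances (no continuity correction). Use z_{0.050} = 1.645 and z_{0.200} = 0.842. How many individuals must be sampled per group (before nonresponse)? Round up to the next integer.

n = 130 per group

n = (z_{α/2} + z_β)² · [p₁(1−p₁) + p₂(1−p₂)] / (p₁ − p₂)²
  = (1.645 + 0.842)² · (0.78·0.22 + 0.62·0.38) / (0.16)²
  = (2.487)² · (0.1716 + 0.2356) / 0.0256
  = 6.1852 · 0.4072 / 0.0256
  = 98.38
Adjust for 76% response: 98.38 / 0.76 = 129.45.
Round up → n = 130 per group.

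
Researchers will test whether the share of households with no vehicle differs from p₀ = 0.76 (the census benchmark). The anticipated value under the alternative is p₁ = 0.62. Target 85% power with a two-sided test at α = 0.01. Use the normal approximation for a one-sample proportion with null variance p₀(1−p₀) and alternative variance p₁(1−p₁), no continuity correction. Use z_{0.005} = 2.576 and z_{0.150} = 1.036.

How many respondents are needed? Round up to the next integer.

n = [z_{α/2}·√(p₀q₀) + z_β·√(p₁q₁)]² / (p₁ − p₀)²
  = [2.576·√(0.76·0.24) + 1.036·√(0.62·0.38)]² / (-0.14)²
  = [2.576·0.4271 + 1.036·0.4854]² / 0.0196
  = [1.6030]² / 0.0196
  = 131.11
Round up → n = 132.

n = 132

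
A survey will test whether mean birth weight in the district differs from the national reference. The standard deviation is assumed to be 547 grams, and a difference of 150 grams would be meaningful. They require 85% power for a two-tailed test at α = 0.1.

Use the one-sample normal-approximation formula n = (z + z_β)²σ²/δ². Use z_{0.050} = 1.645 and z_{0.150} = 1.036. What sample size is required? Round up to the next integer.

n = (z_{α/2} + z_β)² · σ² / δ²
  = (1.645 + 1.036)² · 547² / 150²
  = 7.1878 · 299209 / 22500
  = 95.58
Round up → n = 96.

n = 96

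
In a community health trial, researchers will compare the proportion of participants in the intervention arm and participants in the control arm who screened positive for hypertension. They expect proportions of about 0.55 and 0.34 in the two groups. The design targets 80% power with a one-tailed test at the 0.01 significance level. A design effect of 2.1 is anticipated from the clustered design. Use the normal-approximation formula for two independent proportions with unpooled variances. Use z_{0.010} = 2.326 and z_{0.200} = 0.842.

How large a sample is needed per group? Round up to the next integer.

n = 226 per group

n = (z_α + z_β)² · [p₁(1−p₁) + p₂(1−p₂)] / (p₁ − p₂)²
  = (2.326 + 0.842)² · (0.55·0.45 + 0.34·0.66) / (0.21)²
  = (3.168)² · (0.2475 + 0.2244) / 0.0441
  = 10.0362 · 0.4719 / 0.0441
  = 107.39
Design effect: 2.1 × 107.39 = 225.53.
Round up → n = 226 per group.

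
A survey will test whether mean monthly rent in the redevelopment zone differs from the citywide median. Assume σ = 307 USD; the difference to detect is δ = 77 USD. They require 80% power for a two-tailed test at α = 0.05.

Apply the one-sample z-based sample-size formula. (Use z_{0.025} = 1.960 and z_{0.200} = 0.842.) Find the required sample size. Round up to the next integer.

n = 125

n = (z_{α/2} + z_β)² · σ² / δ²
  = (1.960 + 0.842)² · 307² / 77²
  = 7.8512 · 94249 / 5929
  = 124.80
Round up → n = 125.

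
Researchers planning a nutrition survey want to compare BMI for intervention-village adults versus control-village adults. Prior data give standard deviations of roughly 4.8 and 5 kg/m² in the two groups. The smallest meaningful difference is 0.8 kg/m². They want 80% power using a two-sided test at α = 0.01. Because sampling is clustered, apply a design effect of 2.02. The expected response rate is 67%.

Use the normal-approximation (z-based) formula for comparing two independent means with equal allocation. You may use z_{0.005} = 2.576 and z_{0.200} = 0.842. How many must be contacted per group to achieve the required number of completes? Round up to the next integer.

n = (z_{α/2} + z_β)² · (σ₁² + σ₂²) / δ²
  = (2.576 + 0.842)² · (4.8² + 5² = 48.04) / 0.8²
  = 11.6827 · 48.04 / 0.64
  = 876.93
Design effect: 2.02 × 876.93 = 1771.41.
Adjust for 67% response: 1771.41 / 0.67 = 2643.89.
Round up → n = 2644 per group.

n = 2644 per group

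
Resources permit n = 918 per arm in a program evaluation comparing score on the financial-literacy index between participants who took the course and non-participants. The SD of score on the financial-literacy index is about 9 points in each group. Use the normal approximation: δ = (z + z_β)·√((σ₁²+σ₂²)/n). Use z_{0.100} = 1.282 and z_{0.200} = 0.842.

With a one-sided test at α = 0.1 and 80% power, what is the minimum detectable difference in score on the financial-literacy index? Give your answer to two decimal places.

Minimum detectable difference ≈ 0.89 points

δ = (z_α + z_β) · √((σ₁²+σ₂²)/n)
  = (1.282 + 0.842) · √(162/918)
  = 2.124 · √0.17647
  = 2.124 · 0.4201
  = 0.8923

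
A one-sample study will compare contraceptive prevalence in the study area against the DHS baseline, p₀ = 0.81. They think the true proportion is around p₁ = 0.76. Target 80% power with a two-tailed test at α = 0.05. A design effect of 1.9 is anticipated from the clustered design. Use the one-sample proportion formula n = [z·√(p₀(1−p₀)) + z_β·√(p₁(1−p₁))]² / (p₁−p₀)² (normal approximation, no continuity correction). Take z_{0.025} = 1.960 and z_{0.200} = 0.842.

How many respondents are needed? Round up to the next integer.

n = [z_{α/2}·√(p₀q₀) + z_β·√(p₁q₁)]² / (p₁ − p₀)²
  = [1.960·√(0.81·0.19) + 0.842·√(0.76·0.24)]² / (-0.05)²
  = [1.960·0.3923 + 0.842·0.4271]² / 0.0025
  = [1.1285]² / 0.0025
  = 509.42
Design effect: 1.9 × 509.42 = 967.89.
Round up → n = 968.

n = 968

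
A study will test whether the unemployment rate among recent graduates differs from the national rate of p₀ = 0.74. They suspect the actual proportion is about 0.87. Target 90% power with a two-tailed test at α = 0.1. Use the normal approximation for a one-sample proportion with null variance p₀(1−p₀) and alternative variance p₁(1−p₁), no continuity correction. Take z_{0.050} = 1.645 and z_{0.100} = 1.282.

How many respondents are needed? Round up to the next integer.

n = 79

n = [z_{α/2}·√(p₀q₀) + z_β·√(p₁q₁)]² / (p₁ − p₀)²
  = [1.645·√(0.74·0.26) + 1.282·√(0.87·0.13)]² / (0.13)²
  = [1.645·0.4386 + 1.282·0.3363]² / 0.0169
  = [1.1527]² / 0.0169
  = 78.62
Round up → n = 79.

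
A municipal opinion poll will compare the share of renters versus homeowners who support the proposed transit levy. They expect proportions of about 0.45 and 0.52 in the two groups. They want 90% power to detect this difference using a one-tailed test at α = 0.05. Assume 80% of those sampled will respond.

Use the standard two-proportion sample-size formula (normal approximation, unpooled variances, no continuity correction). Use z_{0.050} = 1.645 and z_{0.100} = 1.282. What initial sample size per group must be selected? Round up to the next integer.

n = (z_α + z_β)² · [p₁(1−p₁) + p₂(1−p₂)] / (p₁ − p₂)²
  = (1.645 + 1.282)² · (0.45·0.55 + 0.52·0.48) / (-0.07)²
  = (2.927)² · (0.2475 + 0.2496) / 0.0049
  = 8.5673 · 0.4971 / 0.0049
  = 869.15
Adjust for 80% response: 869.15 / 0.80 = 1086.43.
Round up → n = 1087 per group.

n = 1087 per group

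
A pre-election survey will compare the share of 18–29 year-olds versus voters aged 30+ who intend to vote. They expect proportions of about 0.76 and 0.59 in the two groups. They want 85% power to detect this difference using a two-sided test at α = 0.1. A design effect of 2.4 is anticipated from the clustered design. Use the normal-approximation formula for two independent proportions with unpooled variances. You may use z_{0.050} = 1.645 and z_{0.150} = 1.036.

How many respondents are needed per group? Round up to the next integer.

n = (z_{α/2} + z_β)² · [p₁(1−p₁) + p₂(1−p₂)] / (p₁ − p₂)²
  = (1.645 + 1.036)² · (0.76·0.24 + 0.59·0.41) / (0.17)²
  = (2.681)² · (0.1824 + 0.2419) / 0.0289
  = 7.1878 · 0.4243 / 0.0289
  = 105.53
Design effect: 2.4 × 105.53 = 253.27.
Round up → n = 254 per group.

n = 254 per group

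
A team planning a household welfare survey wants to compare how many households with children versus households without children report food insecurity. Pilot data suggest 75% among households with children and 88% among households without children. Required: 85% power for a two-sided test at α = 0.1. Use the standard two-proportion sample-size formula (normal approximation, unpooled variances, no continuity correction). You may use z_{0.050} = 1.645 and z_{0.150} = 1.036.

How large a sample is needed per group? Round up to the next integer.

n = (z_{α/2} + z_β)² · [p₁(1−p₁) + p₂(1−p₂)] / (p₁ − p₂)²
  = (1.645 + 1.036)² · (0.75·0.25 + 0.88·0.12) / (-0.13)²
  = (2.681)² · (0.1875 + 0.1056) / 0.0169
  = 7.1878 · 0.2931 / 0.0169
  = 124.66
Round up → n = 125 per group.

n = 125 per group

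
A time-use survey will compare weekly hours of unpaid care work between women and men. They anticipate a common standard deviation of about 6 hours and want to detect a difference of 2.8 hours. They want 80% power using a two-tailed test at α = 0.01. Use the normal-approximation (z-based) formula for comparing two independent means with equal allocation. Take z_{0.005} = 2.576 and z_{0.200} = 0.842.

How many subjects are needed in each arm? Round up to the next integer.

n = (z_{α/2} + z_β)² · (σ₁² + σ₂²) / δ²
  = (2.576 + 0.842)² · (2·6² = 72) / 2.8²
  = 11.6827 · 72 / 7.84
  = 107.29
Round up → n = 108 per group.

n = 108 per group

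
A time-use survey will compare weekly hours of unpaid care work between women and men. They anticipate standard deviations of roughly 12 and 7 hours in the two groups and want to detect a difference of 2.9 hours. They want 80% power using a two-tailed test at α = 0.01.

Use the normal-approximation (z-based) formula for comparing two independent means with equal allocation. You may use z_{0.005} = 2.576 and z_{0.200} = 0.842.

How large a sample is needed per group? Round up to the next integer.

n = (z_{α/2} + z_β)² · (σ₁² + σ₂²) / δ²
  = (2.576 + 0.842)² · (12² + 7² = 193) / 2.9²
  = 11.6827 · 193 / 8.41
  = 268.11
Round up → n = 269 per group.

n = 269 per group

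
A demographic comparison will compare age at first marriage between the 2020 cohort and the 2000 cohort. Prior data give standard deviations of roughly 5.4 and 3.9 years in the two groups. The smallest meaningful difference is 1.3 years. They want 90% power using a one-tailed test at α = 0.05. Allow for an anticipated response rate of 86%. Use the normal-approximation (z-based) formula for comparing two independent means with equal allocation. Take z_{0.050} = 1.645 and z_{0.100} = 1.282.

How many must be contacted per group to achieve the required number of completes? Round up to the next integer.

n = (z_α + z_β)² · (σ₁² + σ₂²) / δ²
  = (1.645 + 1.282)² · (5.4² + 3.9² = 44.37) / 1.3²
  = 8.5673 · 44.37 / 1.69
  = 224.93
Adjust for 86% response: 224.93 / 0.86 = 261.55.
Round up → n = 262 per group.

n = 262 per group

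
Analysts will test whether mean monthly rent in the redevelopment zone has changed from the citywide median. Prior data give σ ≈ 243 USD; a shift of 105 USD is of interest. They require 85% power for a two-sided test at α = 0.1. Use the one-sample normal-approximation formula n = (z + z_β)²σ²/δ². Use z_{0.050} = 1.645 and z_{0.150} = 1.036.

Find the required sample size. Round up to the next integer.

n = (z_{α/2} + z_β)² · σ² / δ²
  = (1.645 + 1.036)² · 243² / 105²
  = 7.1878 · 59049 / 11025
  = 38.50
Round up → n = 39.

n = 39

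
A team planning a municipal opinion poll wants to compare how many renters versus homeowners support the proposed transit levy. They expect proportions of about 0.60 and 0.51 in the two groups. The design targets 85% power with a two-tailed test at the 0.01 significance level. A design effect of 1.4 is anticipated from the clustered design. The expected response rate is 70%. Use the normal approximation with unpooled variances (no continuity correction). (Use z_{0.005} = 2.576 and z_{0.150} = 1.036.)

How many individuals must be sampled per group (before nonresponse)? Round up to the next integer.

n = 1579 per group

n = (z_{α/2} + z_β)² · [p₁(1−p₁) + p₂(1−p₂)] / (p₁ − p₂)²
  = (2.576 + 1.036)² · (0.60·0.40 + 0.51·0.49) / (0.09)²
  = (3.612)² · (0.2400 + 0.2499) / 0.0081
  = 13.0465 · 0.4899 / 0.0081
  = 789.07
Design effect: 1.4 × 789.07 = 1104.70.
Adjust for 70% response: 1104.70 / 0.70 = 1578.15.
Round up → n = 1579 per group.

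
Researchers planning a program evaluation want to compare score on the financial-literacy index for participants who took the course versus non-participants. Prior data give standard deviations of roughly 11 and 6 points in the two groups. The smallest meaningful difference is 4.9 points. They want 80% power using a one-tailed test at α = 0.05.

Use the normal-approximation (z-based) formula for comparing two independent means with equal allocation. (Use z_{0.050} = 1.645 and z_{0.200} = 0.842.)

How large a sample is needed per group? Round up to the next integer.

n = (z_α + z_β)² · (σ₁² + σ₂²) / δ²
  = (1.645 + 0.842)² · (11² + 6² = 157) / 4.9²
  = 6.1852 · 157 / 24.01
  = 40.44
Round up → n = 41 per group.

n = 41 per group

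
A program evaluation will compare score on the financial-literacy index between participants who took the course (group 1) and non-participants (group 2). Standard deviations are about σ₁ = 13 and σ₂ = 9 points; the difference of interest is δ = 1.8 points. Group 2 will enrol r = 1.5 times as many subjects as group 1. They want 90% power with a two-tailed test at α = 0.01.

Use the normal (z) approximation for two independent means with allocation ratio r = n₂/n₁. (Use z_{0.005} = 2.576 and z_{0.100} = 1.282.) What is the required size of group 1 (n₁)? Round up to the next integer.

n₁ = (z_{α/2} + z_β)² · (σ₁² + σ₂²/r) / δ²
   = (2.576 + 1.282)² · (13² + 9²/1.5) / 1.8²
   = 14.8842 · (169 + 54) / 3.24
   = 14.8842 · 223 / 3.24
   = 1024.43
Round up → n₁ = 1025; n₂ = r·n₁ = 1.5 × 1025 = 1538.

n₁ = 1025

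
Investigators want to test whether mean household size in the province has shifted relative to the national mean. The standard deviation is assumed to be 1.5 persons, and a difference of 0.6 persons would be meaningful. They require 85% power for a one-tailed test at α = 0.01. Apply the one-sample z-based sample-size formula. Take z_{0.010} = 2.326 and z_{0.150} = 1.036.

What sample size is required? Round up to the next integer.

n = (z_α + z_β)² · σ² / δ²
  = (2.326 + 1.036)² · 1.5² / 0.6²
  = 11.3030 · 2.25 / 0.36
  = 70.64
Round up → n = 71.

n = 71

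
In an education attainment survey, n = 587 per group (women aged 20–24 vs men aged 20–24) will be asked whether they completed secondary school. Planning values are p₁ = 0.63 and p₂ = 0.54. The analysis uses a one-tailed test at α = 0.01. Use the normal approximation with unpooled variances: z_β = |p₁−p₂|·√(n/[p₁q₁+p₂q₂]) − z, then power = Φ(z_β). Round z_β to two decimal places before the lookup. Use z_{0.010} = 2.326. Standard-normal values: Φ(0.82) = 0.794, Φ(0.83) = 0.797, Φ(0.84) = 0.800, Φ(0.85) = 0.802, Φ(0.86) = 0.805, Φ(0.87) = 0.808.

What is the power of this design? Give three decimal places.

Power ≈ 0.794

z_β = |p₁−p₂|·√(n/[p₁q₁+p₂q₂]) − z_α
    = 0.09 · √(587/0.4815) − 2.326
    = 0.09 · 34.9157 − 2.326
    = 3.1424 − 2.326 = 0.8164 → 0.82
Power = Φ(0.82) = 0.794.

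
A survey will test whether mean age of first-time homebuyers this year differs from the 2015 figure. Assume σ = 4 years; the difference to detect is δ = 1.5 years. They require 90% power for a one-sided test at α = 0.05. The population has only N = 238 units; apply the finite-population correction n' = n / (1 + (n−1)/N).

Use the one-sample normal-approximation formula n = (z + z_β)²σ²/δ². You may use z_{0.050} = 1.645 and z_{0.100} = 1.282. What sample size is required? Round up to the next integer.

n = 49

n = (z_α + z_β)² · σ² / δ²
  = (1.645 + 1.282)² · 4² / 1.5²
  = 8.5673 · 16 / 2.25
  = 60.92
Finite-population correction (N = 238): 60.92 / (1 + (60.92 − 1)/238) = 48.67.
Round up → n = 49.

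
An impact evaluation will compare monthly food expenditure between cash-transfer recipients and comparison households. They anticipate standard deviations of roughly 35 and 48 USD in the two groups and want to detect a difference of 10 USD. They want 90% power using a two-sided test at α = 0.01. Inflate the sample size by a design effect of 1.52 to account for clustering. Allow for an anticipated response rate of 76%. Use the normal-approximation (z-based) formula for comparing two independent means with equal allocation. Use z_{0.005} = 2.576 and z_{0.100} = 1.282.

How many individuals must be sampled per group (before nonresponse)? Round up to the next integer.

n = (z_{α/2} + z_β)² · (σ₁² + σ₂²) / δ²
  = (2.576 + 1.282)² · (35² + 48² = 3529) / 10²
  = 14.8842 · 3529 / 100
  = 525.26
Design effect: 1.52 × 525.26 = 798.40.
Adjust for 76% response: 798.40 / 0.76 = 1050.52.
Round up → n = 1051 per group.

n = 1051 per group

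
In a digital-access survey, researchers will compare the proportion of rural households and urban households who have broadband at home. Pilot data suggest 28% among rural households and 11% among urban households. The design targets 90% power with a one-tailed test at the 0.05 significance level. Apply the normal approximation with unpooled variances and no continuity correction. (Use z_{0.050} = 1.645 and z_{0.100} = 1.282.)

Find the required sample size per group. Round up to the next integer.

n = 89 per group

n = (z_α + z_β)² · [p₁(1−p₁) + p₂(1−p₂)] / (p₁ − p₂)²
  = (1.645 + 1.282)² · (0.28·0.72 + 0.11·0.89) / (0.17)²
  = (2.927)² · (0.2016 + 0.0979) / 0.0289
  = 8.5673 · 0.2995 / 0.0289
  = 88.79
Round up → n = 89 per group.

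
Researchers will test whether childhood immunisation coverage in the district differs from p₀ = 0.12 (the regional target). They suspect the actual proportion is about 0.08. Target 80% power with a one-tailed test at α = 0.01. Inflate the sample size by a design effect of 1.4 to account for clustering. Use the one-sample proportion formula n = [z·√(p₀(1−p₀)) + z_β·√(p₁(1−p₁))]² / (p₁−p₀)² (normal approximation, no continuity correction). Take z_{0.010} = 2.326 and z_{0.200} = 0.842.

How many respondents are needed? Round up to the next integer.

n = [z_α·√(p₀q₀) + z_β·√(p₁q₁)]² / (p₁ − p₀)²
  = [2.326·√(0.12·0.88) + 0.842·√(0.08·0.92)]² / (-0.04)²
  = [2.326·0.3250 + 0.842·0.2713]² / 0.0016
  = [0.9843]² / 0.0016
  = 605.52
Design effect: 1.4 × 605.52 = 847.72.
Round up → n = 848.

n = 848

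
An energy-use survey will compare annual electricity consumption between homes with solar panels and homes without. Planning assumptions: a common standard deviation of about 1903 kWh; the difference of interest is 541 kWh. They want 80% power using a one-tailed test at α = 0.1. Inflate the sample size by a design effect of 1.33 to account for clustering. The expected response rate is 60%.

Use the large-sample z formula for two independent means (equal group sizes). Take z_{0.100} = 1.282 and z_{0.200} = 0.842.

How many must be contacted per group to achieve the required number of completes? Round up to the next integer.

n = (z_α + z_β)² · (σ₁² + σ₂²) / δ²
  = (1.282 + 0.842)² · (2·1903² = 7242818) / 541²
  = 4.5114 · 7242818 / 292681
  = 111.64
Design effect: 1.33 × 111.64 = 148.48.
Adjust for 60% response: 148.48 / 0.60 = 247.47.
Round up → n = 248 per group.

n = 248 per group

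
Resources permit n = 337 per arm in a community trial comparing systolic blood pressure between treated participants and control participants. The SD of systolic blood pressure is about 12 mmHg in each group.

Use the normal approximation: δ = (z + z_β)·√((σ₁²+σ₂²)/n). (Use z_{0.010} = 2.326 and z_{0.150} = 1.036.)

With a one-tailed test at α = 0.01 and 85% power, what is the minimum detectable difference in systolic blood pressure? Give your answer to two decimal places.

Minimum detectable difference ≈ 3.11 mmHg

δ = (z_α + z_β) · √((σ₁²+σ₂²)/n)
  = (2.326 + 1.036) · √(288/337)
  = 3.362 · √0.8546
  = 3.362 · 0.9244
  = 3.1080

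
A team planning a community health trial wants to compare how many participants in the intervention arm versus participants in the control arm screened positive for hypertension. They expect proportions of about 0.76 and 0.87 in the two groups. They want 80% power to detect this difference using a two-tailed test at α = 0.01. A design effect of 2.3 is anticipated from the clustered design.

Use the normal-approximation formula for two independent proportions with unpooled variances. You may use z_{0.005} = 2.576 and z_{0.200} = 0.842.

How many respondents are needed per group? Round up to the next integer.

n = 657 per group

n = (z_{α/2} + z_β)² · [p₁(1−p₁) + p₂(1−p₂)] / (p₁ − p₂)²
  = (2.576 + 0.842)² · (0.76·0.24 + 0.87·0.13) / (-0.11)²
  = (3.418)² · (0.1824 + 0.1131) / 0.0121
  = 11.6827 · 0.2955 / 0.0121
  = 285.31
Design effect: 2.3 × 285.31 = 656.21.
Round up → n = 657 per group.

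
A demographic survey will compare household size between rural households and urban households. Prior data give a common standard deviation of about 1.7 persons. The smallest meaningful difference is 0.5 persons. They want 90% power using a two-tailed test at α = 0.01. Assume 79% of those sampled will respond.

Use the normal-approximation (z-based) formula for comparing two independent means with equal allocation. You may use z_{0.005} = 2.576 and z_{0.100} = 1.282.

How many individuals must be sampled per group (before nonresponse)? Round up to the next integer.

n = (z_{α/2} + z_β)² · (σ₁² + σ₂²) / δ²
  = (2.576 + 1.282)² · (2·1.7² = 5.78) / 0.5²
  = 14.8842 · 5.78 / 0.25
  = 344.12
Adjust for 79% response: 344.12 / 0.79 = 435.60.
Round up → n = 436 per group.

n = 436 per group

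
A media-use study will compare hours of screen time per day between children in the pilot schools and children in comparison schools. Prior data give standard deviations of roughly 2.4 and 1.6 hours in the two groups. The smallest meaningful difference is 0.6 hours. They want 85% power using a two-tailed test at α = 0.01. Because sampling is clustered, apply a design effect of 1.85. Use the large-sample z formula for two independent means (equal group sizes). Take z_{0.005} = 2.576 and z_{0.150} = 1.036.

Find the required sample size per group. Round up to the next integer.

n = 558 per group

n = (z_{α/2} + z_β)² · (σ₁² + σ₂²) / δ²
  = (2.576 + 1.036)² · (2.4² + 1.6² = 8.32) / 0.6²
  = 13.0465 · 8.32 / 0.36
  = 301.52
Design effect: 1.85 × 301.52 = 557.81.
Round up → n = 558 per group.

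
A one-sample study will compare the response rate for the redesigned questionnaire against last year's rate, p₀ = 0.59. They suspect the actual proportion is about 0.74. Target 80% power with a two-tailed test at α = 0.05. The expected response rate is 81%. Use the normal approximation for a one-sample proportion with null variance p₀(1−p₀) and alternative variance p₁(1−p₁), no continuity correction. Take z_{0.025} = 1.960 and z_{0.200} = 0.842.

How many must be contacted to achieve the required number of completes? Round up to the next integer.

n = 98

n = [z_{α/2}·√(p₀q₀) + z_β·√(p₁q₁)]² / (p₁ − p₀)²
  = [1.960·√(0.59·0.41) + 0.842·√(0.74·0.26)]² / (0.15)²
  = [1.960·0.4918 + 0.842·0.4386]² / 0.0225
  = [1.3333]² / 0.0225
  = 79.01
Adjust for 81% response: 79.01 / 0.81 = 97.54.
Round up → n = 98.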